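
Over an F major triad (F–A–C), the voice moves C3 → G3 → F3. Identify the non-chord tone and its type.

G3 is an appoggiatura.

The harmony at that moment is F major triad (F, A, C); G3 is not a chord tone.
It is approached by leap up from C3 and left by step down to F3.
Leap in, step out — an appoggiatura.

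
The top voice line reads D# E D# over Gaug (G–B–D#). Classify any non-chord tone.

The harmony at that moment is G augmented triad (G, B, D#); E is not a chord tone.
It is approached by step up from D# and left by step down to D#.
Step away and step back to the same note — a neighbor tone (upper neighbor).

E is a neighbor tone.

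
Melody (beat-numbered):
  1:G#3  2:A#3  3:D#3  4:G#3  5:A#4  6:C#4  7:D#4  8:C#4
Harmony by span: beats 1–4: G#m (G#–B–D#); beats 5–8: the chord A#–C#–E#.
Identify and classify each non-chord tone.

A#3 (beat 2) — escape tone; D#4 (beat 7) — neighbor tone.

The harmony at that moment is G# minor triad (G#, B, D#); A#3 is not a chord tone.
It is approached by step up from G#3 and left by leap down to D#3.
Step in, leap out — an escape tone.
The harmony at that moment is A# minor triad (A#, C#, E#); D#4 is not a chord tone.
It is approached by step up from C#4 and left by step down to C#4.
Step away and step back to the same note — a neighbor tone (upper neighbor).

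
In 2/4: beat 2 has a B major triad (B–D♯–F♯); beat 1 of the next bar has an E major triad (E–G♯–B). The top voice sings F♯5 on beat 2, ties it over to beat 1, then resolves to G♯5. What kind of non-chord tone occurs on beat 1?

The harmony at that moment is E major triad (E, G♯, B); F♯5 is not a chord tone.
It is held over (the same pitch as the preceding F♯5) and left by step up to G♯5.
Held over from the previous chord and resolving up by step — a retardation.

Retardation.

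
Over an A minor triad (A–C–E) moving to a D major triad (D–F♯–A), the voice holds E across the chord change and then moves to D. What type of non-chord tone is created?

The harmony at that moment is D major triad (D, F♯, A); E is not a chord tone.
It is held over (the same pitch as the preceding E) and left by step down to D.
Held over from the previous chord and resolving down by step — a suspension.

E is a suspension.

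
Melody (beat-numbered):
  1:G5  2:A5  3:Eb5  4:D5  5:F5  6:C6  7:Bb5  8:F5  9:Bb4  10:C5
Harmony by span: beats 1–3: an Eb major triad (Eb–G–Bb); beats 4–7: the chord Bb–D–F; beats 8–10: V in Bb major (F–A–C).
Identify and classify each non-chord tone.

The harmony at that moment is Eb major triad (Eb, G, Bb); A5 is not a chord tone.
It is approached by step up from G5 and left by leap down to Eb5.
Step in, leap out — an escape tone.
The harmony at that moment is Bb major triad (Bb, D, F); C6 is not a chord tone.
It is approached by leap up from F5 and left by step down to Bb5.
Leap in, step out — an appoggiatura.
The harmony at that moment is F major triad (F, A, C); Bb4 is not a chord tone.
It is approached by leap down from F5 and left by step up to C5.
Leap in, step out — an appoggiatura.

A5 (beat 2) — escape tone; C6 (beat 6) — appoggiatura; Bb4 (beat 9) — appoggiatura.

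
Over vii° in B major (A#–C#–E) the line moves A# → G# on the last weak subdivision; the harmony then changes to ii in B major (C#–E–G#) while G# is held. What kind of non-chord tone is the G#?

G# is an anticipation.

The harmony at that moment is A# diminished triad (A#, C#, E); G# is not a chord tone.
It is approached by step down from A# and then sustained as the same pitch into the next harmony.
Arriving early and becoming a chord tone when the harmony changes — an anticipation.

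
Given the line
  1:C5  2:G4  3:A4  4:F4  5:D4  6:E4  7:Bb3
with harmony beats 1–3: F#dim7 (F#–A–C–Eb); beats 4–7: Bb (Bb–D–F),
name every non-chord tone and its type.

G4 (beat 2) — appoggiatura; E4 (beat 6) — escape tone.

The harmony at that moment is F# diminished seventh chord (F#, A, C, Eb); G4 is not a chord tone.
It is approached by leap down from C5 and left by step up to A4.
Leap in, step out — an appoggiatura.
The harmony at that moment is Bb major triad (Bb, D, F); E4 is not a chord tone.
It is approached by step up from D4 and left by leap down to Bb3.
Step in, leap out — an escape tone.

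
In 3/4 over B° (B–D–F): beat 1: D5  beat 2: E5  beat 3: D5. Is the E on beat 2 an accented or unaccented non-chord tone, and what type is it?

The harmony at that moment is B diminished triad (B, D, F); E5 is not a chord tone.
It is approached by step up from D5 and left by step down to D5.
Step away and step back to the same note — a neighbor tone (upper neighbor).
It falls on a weak beat, so it is unaccented.

Unaccented neighbor tone.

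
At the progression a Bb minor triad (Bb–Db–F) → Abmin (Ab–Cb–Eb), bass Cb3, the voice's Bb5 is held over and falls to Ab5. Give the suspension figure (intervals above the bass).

7–6 suspension.

At the second chord the bass is Cb3. The suspended Bb5 lies a seventh above the bass; after resolving down by step to Ab5, the interval above the bass becomes a sixth.
Suspension figures are named by those two intervals: 7–6.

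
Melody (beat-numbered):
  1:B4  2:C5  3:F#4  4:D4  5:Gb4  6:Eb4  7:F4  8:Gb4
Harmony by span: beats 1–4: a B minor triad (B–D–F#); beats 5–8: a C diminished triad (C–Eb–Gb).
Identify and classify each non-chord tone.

C5 (beat 2) — escape tone; F4 (beat 7) — passing tone.

The harmony at that moment is B minor triad (B, D, F#); C5 is not a chord tone.
It is approached by step up from B4 and left by leap down to F#4.
Step in, leap out — an escape tone.
The harmony at that moment is C diminished triad (C, Eb, Gb); F4 is not a chord tone.
It is approached by step up from Eb4 and left by step up to Gb4.
Step in, step out in the same direction — a passing tone.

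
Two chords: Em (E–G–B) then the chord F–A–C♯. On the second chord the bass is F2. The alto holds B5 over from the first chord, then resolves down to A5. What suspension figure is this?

4–3 suspension.

At the second chord the bass is F2. The suspended B5 lies a fourth above the bass; after resolving down by step to A5, the interval above the bass becomes a third.
Suspension figures are named by those two intervals: 4–3.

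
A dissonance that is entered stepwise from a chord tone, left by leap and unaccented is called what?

Approach: by step. Departure: by leap. Metric position: weak.
Step in, leap out, from a weak position — an escape tone (échappée). (It is the mirror image of the appoggiatura, which leaps in and steps out on a strong beat.)

Escape tone.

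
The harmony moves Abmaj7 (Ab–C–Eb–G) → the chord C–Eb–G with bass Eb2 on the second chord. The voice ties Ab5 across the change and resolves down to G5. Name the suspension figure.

4–3 suspension.

At the second chord the bass is Eb2. The suspended Ab5 lies a fourth above the bass; after resolving down by step to G5, the interval above the bass becomes a third.
Suspension figures are named by those two intervals: 4–3.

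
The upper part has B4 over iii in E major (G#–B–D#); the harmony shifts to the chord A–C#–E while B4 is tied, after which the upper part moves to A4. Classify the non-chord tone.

The harmony at that moment is A major triad (A, C#, E); B4 is not a chord tone.
It is held over (the same pitch as the preceding B4) and left by step down to A4.
Held over from the previous chord and resolving down by step — a suspension.

B4 is a suspension.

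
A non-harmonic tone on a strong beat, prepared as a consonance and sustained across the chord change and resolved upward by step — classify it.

Approach: by preparation — the pitch is first a chord tone, then held (tied or repeated) while the harmony changes under it. Departure: up by step. Metric position: strong.
A prepared dissonance that resolves upward by step — a retardation. (The same figure resolving downward would be a suspension.)

Retardation.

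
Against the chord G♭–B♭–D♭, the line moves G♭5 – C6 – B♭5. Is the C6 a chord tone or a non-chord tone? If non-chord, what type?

The harmony at that moment is G♭ major triad (G♭, B♭, D♭); C6 is not a chord tone.
It is approached by leap up from G♭5 and left by step down to B♭5.
Leap in, step out — an appoggiatura.

Non-chord tone — an appoggiatura.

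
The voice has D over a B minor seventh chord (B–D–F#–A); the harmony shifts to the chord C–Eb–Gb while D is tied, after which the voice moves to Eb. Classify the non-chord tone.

D is a retardation.

The harmony at that moment is C diminished triad (C, Eb, Gb); D is not a chord tone.
It is held over (the same pitch as the preceding D) and left by step up to Eb.
Held over from the previous chord and resolving up by step — a retardation.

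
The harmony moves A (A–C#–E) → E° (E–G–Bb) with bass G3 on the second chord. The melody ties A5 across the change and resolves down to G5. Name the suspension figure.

9–8 suspension.

At the second chord the bass is G3. The suspended A5 lies a ninth above the bass; after resolving down by step to G5, the interval above the bass becomes an octave.
Suspension figures are named by those two intervals: 9–8.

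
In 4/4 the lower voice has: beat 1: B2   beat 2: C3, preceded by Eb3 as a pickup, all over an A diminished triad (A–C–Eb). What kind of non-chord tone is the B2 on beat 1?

Appoggiatura.

The harmony at that moment is A diminished triad (A, C, Eb); B2 is not a chord tone.
It is approached by leap down from Eb3 and left by step up to C3.
Leap in, step out, metrically accented — an appoggiatura.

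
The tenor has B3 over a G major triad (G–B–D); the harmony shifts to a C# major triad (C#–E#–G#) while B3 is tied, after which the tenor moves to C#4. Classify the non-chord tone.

The harmony at that moment is C# major triad (C#, E#, G#); B3 is not a chord tone.
It is held over (the same pitch as the preceding B3) and left by step up to C#4.
Held over from the previous chord and resolving up by step — a retardation.

B3 is a retardation.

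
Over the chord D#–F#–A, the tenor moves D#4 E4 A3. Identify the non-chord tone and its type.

E4 is an escape tone.

The harmony at that moment is D# diminished triad (D#, F#, A); E4 is not a chord tone.
It is approached by step up from D#4 and left by leap down to A3.
Step in, leap out — an escape tone.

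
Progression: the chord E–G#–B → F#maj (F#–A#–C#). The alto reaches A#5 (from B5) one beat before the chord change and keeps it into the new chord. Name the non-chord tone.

A#5 is an anticipation.

The harmony at that moment is E major triad (E, G#, B); A#5 is not a chord tone.
It is approached by step down from B5 and then sustained as the same pitch into the next harmony.
Arriving early and becoming a chord tone when the harmony changes — an anticipation.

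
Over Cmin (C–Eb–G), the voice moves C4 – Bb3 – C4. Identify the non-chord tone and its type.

Bb3 is a neighbor tone.

The harmony at that moment is C minor triad (C, Eb, G); Bb3 is not a chord tone.
It is approached by step down from C4 and left by step up to C4.
Step away and step back to the same note — a neighbor tone (lower neighbor).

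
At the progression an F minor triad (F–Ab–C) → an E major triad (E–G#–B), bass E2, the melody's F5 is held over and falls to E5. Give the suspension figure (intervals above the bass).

At the second chord the bass is E2. The suspended F5 lies a ninth above the bass; after resolving down by step to E5, the interval above the bass becomes an octave.
Suspension figures are named by those two intervals: 9–8.

9–8 suspension.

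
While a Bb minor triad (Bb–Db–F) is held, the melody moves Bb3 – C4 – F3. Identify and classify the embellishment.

C4 is an escape tone.

The harmony at that moment is Bb minor triad (Bb, Db, F); C4 is not a chord tone.
It is approached by step up from Bb3 and left by leap down to F3.
Step in, leap out — an escape tone.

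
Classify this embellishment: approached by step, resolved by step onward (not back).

Approach: by step. Departure: by step, continuing in the same direction.
Stepwise on both sides with no change of direction means the note fills in the space between two different chord tones — a passing tone. (Had it turned back to its starting note it would be a neighbor tone instead.)

Passing tone.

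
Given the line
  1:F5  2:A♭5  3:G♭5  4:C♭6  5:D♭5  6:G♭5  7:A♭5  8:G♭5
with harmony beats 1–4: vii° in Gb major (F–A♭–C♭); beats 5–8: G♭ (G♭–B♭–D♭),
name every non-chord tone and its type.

The harmony at that moment is F diminished triad (F, A♭, C♭); G♭5 is not a chord tone.
It is approached by step down from A♭5 and left by leap up to C♭6.
Step in, leap out — an escape tone.
The harmony at that moment is G♭ major triad (G♭, B♭, D♭); A♭5 is not a chord tone.
It is approached by step up from G♭5 and left by step down to G♭5.
Step away and step back to the same note — a neighbor tone (upper neighbor).

G♭5 (beat 3) — escape tone; A♭5 (beat 7) — neighbor tone.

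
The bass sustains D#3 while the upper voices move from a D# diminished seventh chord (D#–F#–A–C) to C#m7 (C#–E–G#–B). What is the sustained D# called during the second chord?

The harmony at that moment is C# minor seventh chord (C#, E, G#, B); D#3 is not a chord tone.
It is held over (the same pitch as the preceding D#3) and then sustained as the same pitch into the next harmony.
Sustained through a change of harmony — a pedal tone.

Pedal tone (pedal point).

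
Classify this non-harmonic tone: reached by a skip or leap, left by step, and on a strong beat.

Approach: by leap. Departure: by step. Metric position: strong.
Leap in, step out, in a metrically strong position — an appoggiatura. (It is the mirror image of the escape tone, which steps in and leaps out from a weak position.)

Appoggiatura.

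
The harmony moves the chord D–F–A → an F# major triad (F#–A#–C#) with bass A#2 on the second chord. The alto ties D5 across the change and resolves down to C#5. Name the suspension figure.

At the second chord the bass is A#2. The suspended D5 lies a fourth above the bass; after resolving down by step to C#5, the interval above the bass becomes a third.
Suspension figures are named by those two intervals: 4–3.

4–3 suspension.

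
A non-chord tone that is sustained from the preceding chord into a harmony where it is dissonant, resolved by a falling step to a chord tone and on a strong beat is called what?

Suspension.

Approach: by preparation — the pitch is first a chord tone, then held (tied or repeated) while the harmony changes under it. Departure: down by step. Metric position: strong.
A prepared dissonance that resolves downward by step — a suspension. (The same figure resolving upward would be a retardation.)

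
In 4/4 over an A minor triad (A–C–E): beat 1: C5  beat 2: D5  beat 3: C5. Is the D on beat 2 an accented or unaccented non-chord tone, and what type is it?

Unaccented neighbor tone.

The harmony at that moment is A minor triad (A, C, E); D5 is not a chord tone.
It is approached by step up from C5 and left by step down to C5.
Step away and step back to the same note — a neighbor tone (upper neighbor).
It falls on a weak beat, so it is unaccented.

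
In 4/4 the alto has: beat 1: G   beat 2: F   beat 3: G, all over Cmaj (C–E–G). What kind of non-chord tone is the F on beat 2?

Lower neighbor tone.

The harmony at that moment is C major triad (C, E, G); F is not a chord tone.
It is approached by step down from G and left by step up to G.
Step away and step back to the same note — a neighbor tone (lower neighbor).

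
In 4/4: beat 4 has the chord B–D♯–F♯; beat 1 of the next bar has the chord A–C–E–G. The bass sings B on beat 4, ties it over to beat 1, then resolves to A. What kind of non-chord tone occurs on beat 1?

Suspension.

The harmony at that moment is A minor seventh chord (A, C, E, G); B is not a chord tone.
It is held over (the same pitch as the preceding B) and left by step down to A.
Held over from the previous chord and resolving down by step — a suspension.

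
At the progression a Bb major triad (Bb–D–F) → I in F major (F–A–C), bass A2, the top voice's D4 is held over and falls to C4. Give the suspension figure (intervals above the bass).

At the second chord the bass is A2. The suspended D4 lies a fourth above the bass; after resolving down by step to C4, the interval above the bass becomes a third.
Suspension figures are named by those two intervals: 4–3.

4–3 suspension.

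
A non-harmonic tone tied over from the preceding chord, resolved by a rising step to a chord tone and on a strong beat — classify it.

Approach: by preparation — the pitch is first a chord tone, then held (tied or repeated) while the harmony changes under it. Departure: up by step. Metric position: strong.
A prepared dissonance that resolves upward by step — a retardation. (The same figure resolving downward would be a suspension.)

Retardation.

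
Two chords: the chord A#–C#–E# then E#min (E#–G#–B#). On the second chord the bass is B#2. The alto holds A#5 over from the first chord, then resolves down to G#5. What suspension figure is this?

7–6 suspension.

At the second chord the bass is B#2. The suspended A#5 lies a seventh above the bass; after resolving down by step to G#5, the interval above the bass becomes a sixth.
Suspension figures are named by those two intervals: 7–6.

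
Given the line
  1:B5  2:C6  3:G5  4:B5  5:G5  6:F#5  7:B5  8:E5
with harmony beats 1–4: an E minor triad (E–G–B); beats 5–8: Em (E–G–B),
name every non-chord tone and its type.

The harmony at that moment is E minor triad (E, G, B); C6 is not a chord tone.
It is approached by step up from B5 and left by leap down to G5.
Step in, leap out — an escape tone.
The harmony at that moment is E minor triad (E, G, B); F#5 is not a chord tone.
It is approached by step down from G5 and left by leap up to B5.
Step in, leap out — an escape tone.

C6 (beat 2) — escape tone; F#5 (beat 6) — escape tone.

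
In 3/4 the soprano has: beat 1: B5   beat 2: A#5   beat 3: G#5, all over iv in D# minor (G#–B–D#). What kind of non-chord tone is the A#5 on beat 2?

Passing tone.

The harmony at that moment is G# minor triad (G#, B, D#); A#5 is not a chord tone.
It is approached by step down from B5 and left by step down to G#5.
Step in, step out in the same direction — a passing tone.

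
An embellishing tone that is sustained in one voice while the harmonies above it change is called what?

Pedal tone.

Approach: none. Departure: none — a single pitch is sustained while the chords change around it, passing through harmonies that do not contain it.
No melodic motion at all; the dissonance is created entirely by the moving harmonies against the stationary note — a pedal tone (pedal point).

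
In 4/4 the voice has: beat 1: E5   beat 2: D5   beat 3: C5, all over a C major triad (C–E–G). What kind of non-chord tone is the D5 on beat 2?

Passing tone.

The harmony at that moment is C major triad (C, E, G); D5 is not a chord tone.
It is approached by step down from E5 and left by step down to C5.
Step in, step out in the same direction — a passing tone.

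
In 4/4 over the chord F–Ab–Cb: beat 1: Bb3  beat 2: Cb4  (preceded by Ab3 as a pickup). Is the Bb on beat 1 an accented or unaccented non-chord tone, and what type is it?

The harmony at that moment is F diminished triad (F, Ab, Cb); Bb3 is not a chord tone.
It is approached by step up from Ab3 and left by step up to Cb4.
Step in, step out in the same direction — a passing tone.
It falls on the downbeat, so it is accented.

Accented passing tone.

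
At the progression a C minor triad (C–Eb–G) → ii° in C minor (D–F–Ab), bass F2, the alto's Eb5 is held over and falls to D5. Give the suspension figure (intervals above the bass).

At the second chord the bass is F2. The suspended Eb5 lies a seventh above the bass; after resolving down by step to D5, the interval above the bass becomes a sixth.
Suspension figures are named by those two intervals: 7–6.

7–6 suspension.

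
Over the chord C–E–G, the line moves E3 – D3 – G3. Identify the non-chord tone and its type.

The harmony at that moment is C major triad (C, E, G); D3 is not a chord tone.
It is approached by step down from E3 and left by leap up to G3.
Step in, leap out — an escape tone.

D3 is an escape tone.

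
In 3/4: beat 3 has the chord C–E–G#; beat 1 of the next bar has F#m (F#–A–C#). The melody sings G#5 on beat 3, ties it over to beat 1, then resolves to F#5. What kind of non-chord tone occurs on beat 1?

Suspension.

The harmony at that moment is F# minor triad (F#, A, C#); G#5 is not a chord tone.
It is held over (the same pitch as the preceding G#5) and left by step down to F#5.
Held over from the previous chord and resolving down by step — a suspension.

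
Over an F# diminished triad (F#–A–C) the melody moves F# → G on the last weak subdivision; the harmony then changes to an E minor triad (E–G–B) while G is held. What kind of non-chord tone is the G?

The harmony at that moment is F# diminished triad (F#, A, C); G is not a chord tone.
It is approached by step up from F# and then sustained as the same pitch into the next harmony.
Arriving early and becoming a chord tone when the harmony changes — an anticipation.

G is an anticipation.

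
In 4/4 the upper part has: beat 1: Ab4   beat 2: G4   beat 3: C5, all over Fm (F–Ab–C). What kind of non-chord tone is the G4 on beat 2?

The harmony at that moment is F minor triad (F, Ab, C); G4 is not a chord tone.
It is approached by step down from Ab4 and left by leap up to C5.
Step in, leap out, on a weak beat — an escape tone.

Escape tone.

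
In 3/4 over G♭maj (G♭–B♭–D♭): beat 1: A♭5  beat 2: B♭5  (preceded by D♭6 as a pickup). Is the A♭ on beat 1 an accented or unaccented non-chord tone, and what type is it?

Accented appoggiatura.

The harmony at that moment is G♭ major triad (G♭, B♭, D♭); A♭5 is not a chord tone.
It is approached by leap down from D♭6 and left by step up to B♭5.
Leap in, step out — an appoggiatura.
It falls on the downbeat, so it is accented.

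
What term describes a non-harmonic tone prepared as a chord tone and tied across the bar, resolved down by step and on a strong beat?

Suspension.

Approach: by preparation — the pitch is first a chord tone, then held (tied or repeated) while the harmony changes under it. Departure: down by step. Metric position: strong.
A prepared dissonance that resolves downward by step — a suspension. (The same figure resolving upward would be a retardation.)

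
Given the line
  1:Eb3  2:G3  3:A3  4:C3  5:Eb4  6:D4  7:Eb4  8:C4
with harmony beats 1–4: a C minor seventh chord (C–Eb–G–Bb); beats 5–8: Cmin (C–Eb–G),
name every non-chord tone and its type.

The harmony at that moment is C minor seventh chord (C, Eb, G, Bb); A3 is not a chord tone.
It is approached by step up from G3 and left by leap down to C3.
Step in, leap out — an escape tone.
The harmony at that moment is C minor triad (C, Eb, G); D4 is not a chord tone.
It is approached by step down from Eb4 and left by step up to Eb4.
Step away and step back to the same note — a neighbor tone (lower neighbor).

A3 (beat 3) — escape tone; D4 (beat 6) — neighbor tone.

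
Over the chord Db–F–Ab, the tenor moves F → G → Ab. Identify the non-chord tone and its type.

G is a passing tone.

The harmony at that moment is Db major triad (Db, F, Ab); G is not a chord tone.
It is approached by step up from F and left by step up to Ab.
Step in, step out in the same direction — a passing tone.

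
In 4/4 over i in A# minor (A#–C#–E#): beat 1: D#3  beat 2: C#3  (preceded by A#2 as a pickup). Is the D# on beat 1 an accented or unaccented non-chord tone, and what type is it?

The harmony at that moment is A# minor triad (A#, C#, E#); D#3 is not a chord tone.
It is approached by leap up from A#2 and left by step down to C#3.
Leap in, step out — an appoggiatura.
It falls on the downbeat, so it is accented.

Accented appoggiatura.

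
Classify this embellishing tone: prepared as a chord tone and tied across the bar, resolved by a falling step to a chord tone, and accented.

Suspension.

Approach: by preparation — the pitch is first a chord tone, then held (tied or repeated) while the harmony changes under it. Departure: down by step. Metric position: strong.
A prepared dissonance that resolves downward by step — a suspension. (The same figure resolving upward would be a retardation.)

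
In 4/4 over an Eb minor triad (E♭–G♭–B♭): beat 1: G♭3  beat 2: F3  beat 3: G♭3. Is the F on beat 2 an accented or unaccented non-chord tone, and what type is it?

Unaccented neighbor tone.

The harmony at that moment is E♭ minor triad (E♭, G♭, B♭); F3 is not a chord tone.
It is approached by step down from G♭3 and left by step up to G♭3.
Step away and step back to the same note — a neighbor tone (lower neighbor).
It falls on a weak beat, so it is unaccented.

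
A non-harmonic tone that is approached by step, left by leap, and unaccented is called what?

Escape tone.

Approach: by step. Departure: by leap. Metric position: weak.
Step in, leap out, from a weak position — an escape tone (échappée). (It is the mirror image of the appoggiatura, which leaps in and steps out on a strong beat.)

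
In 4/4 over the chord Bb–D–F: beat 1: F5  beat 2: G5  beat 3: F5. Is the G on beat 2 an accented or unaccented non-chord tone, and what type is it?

Unaccented neighbor tone.

The harmony at that moment is Bb major triad (Bb, D, F); G5 is not a chord tone.
It is approached by step up from F5 and left by step down to F5.
Step away and step back to the same note — a neighbor tone (upper neighbor).
It falls on a weak beat, so it is unaccented.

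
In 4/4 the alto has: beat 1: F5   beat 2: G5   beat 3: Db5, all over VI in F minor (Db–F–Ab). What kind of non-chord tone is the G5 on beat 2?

The harmony at that moment is Db major triad (Db, F, Ab); G5 is not a chord tone.
It is approached by step up from F5 and left by leap down to Db5.
Step in, leap out, on a weak beat — an escape tone.

Escape tone.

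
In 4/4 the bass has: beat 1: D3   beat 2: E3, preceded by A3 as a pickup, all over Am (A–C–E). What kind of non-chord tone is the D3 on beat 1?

The harmony at that moment is A minor triad (A, C, E); D3 is not a chord tone.
It is approached by leap down from A3 and left by step up to E3.
Leap in, step out, metrically accented — an appoggiatura.

Appoggiatura.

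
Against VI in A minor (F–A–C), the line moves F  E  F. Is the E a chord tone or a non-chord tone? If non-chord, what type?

Non-chord tone — a neighbor tone.

The harmony at that moment is F major triad (F, A, C); E is not a chord tone.
It is approached by step down from F and left by step up to F.
Step away and step back to the same note — a neighbor tone (lower neighbor).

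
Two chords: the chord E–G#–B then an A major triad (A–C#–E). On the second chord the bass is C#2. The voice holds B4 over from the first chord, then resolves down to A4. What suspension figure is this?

7–6 suspension.

At the second chord the bass is C#2. The suspended B4 lies a seventh above the bass; after resolving down by step to A4, the interval above the bass becomes a sixth.
Suspension figures are named by those two intervals: 7–6.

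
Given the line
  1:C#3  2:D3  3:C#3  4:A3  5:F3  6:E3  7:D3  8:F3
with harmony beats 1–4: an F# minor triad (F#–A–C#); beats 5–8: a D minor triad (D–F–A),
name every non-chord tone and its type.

D3 (beat 2) — neighbor tone; E3 (beat 6) — passing tone.

The harmony at that moment is F# minor triad (F#, A, C#); D3 is not a chord tone.
It is approached by step up from C#3 and left by step down to C#3.
Step away and step back to the same note — a neighbor tone (upper neighbor).
The harmony at that moment is D minor triad (D, F, A); E3 is not a chord tone.
It is approached by step down from F3 and left by step down to D3.
Step in, step out in the same direction — a passing tone.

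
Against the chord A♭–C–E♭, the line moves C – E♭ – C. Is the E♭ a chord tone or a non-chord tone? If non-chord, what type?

Ab major triad contains A♭, C, E♭; E♭ is the fifth, so it is a chord tone.

Chord tone (the fifth of Ab major triad).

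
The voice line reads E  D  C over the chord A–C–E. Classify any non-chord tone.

D is a passing tone.

The harmony at that moment is A minor triad (A, C, E); D is not a chord tone.
It is approached by step down from E and left by step down to C.
Step in, step out in the same direction — a passing tone.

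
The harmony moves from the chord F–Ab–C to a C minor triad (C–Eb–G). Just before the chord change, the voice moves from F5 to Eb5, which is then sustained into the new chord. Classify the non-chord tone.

Eb5 is an anticipation.

The harmony at that moment is F minor triad (F, Ab, C); Eb5 is not a chord tone.
It is approached by step down from F5 and then sustained as the same pitch into the next harmony.
Arriving early and becoming a chord tone when the harmony changes — an anticipation.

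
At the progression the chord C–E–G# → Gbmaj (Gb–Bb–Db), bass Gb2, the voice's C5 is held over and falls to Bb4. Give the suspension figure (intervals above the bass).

At the second chord the bass is Gb2. The suspended C5 lies a fourth above the bass; after resolving down by step to Bb4, the interval above the bass becomes a third.
Suspension figures are named by those two intervals: 4–3.

4–3 suspension.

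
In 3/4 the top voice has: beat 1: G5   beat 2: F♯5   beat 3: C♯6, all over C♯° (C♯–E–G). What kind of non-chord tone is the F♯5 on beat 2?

Escape tone.

The harmony at that moment is C♯ diminished triad (C♯, E, G); F♯5 is not a chord tone.
It is approached by step down from G5 and left by leap up to C♯6.
Step in, leap out, on a weak beat — an escape tone.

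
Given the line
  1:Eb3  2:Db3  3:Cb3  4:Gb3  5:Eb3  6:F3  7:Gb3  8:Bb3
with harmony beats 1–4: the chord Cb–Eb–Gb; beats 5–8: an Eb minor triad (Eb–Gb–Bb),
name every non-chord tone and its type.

The harmony at that moment is Cb major triad (Cb, Eb, Gb); Db3 is not a chord tone.
It is approached by step down from Eb3 and left by step down to Cb3.
Step in, step out in the same direction — a passing tone.
The harmony at that moment is Eb minor triad (Eb, Gb, Bb); F3 is not a chord tone.
It is approached by step up from Eb3 and left by step up to Gb3.
Step in, step out in the same direction — a passing tone.

Db3 (beat 2) — passing tone; F3 (beat 6) — passing tone.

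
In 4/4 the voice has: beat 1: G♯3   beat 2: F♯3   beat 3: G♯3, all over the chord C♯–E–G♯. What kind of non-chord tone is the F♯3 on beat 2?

The harmony at that moment is C♯ minor triad (C♯, E, G♯); F♯3 is not a chord tone.
It is approached by step down from G♯3 and left by step up to G♯3.
Step away and step back to the same note — a neighbor tone (lower neighbor).

Lower neighbor tone.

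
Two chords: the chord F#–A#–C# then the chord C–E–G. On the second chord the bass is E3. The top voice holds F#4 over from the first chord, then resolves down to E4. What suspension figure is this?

At the second chord the bass is E3. The suspended F#4 lies a ninth above the bass; after resolving down by step to E4, the interval above the bass becomes an octave.
Suspension figures are named by those two intervals: 9–8.

9–8 suspension.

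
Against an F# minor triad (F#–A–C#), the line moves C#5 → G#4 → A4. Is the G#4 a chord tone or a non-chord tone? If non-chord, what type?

The harmony at that moment is F# minor triad (F#, A, C#); G#4 is not a chord tone.
It is approached by leap down from C#5 and left by step up to A4.
Leap in, step out — an appoggiatura.

Non-chord tone — an appoggiatura.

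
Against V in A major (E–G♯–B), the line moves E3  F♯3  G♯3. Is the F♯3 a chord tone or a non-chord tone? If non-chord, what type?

Non-chord tone — a passing tone.

The harmony at that moment is E major triad (E, G♯, B); F♯3 is not a chord tone.
It is approached by step up from E3 and left by step up to G♯3.
Step in, step out in the same direction — a passing tone.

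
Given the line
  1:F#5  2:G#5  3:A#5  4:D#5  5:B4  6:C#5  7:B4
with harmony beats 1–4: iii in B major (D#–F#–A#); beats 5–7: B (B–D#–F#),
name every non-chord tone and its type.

G#5 (beat 2) — passing tone; C#5 (beat 6) — neighbor tone.

The harmony at that moment is D# minor triad (D#, F#, A#); G#5 is not a chord tone.
It is approached by step up from F#5 and left by step up to A#5.
Step in, step out in the same direction — a passing tone.
The harmony at that moment is B major triad (B, D#, F#); C#5 is not a chord tone.
It is approached by step up from B4 and left by step down to B4.
Step away and step back to the same note — a neighbor tone (upper neighbor).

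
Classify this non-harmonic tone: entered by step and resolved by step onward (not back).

Passing tone.

Approach: by step. Departure: by step, continuing in the same direction.
Stepwise on both sides with no change of direction means the note fills in the space between two different chord tones — a passing tone. (Had it turned back to its starting note it would be a neighbor tone instead.)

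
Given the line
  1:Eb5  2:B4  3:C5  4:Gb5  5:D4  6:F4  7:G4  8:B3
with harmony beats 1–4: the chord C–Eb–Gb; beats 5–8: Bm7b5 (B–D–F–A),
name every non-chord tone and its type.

The harmony at that moment is C diminished triad (C, Eb, Gb); B4 is not a chord tone.
It is approached by leap down from Eb5 and left by step up to C5.
Leap in, step out — an appoggiatura.
The harmony at that moment is B half-diminished seventh chord (B, D, F, A); G4 is not a chord tone.
It is approached by step up from F4 and left by leap down to B3.
Step in, leap out — an escape tone.

B4 (beat 2) — appoggiatura; G4 (beat 7) — escape tone.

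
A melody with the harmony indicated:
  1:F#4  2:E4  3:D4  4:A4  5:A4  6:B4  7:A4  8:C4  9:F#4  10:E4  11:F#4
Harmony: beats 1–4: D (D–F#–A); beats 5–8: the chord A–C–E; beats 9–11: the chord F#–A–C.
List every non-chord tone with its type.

The harmony at that moment is D major triad (D, F#, A); E4 is not a chord tone.
It is approached by step down from F#4 and left by step down to D4.
Step in, step out in the same direction — a passing tone.
The harmony at that moment is A minor triad (A, C, E); B4 is not a chord tone.
It is approached by step up from A4 and left by step down to A4.
Step away and step back to the same note — a neighbor tone (upper neighbor).
The harmony at that moment is F# diminished triad (F#, A, C); E4 is not a chord tone.
It is approached by step down from F#4 and left by step up to F#4.
Step away and step back to the same note — a neighbor tone (lower neighbor).

E4 (beat 2) — passing tone; B4 (beat 6) — neighbor tone; E4 (beat 10) — neighbor tone.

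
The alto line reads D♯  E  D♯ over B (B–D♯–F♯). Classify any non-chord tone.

The harmony at that moment is B major triad (B, D♯, F♯); E is not a chord tone.
It is approached by step up from D♯ and left by step down to D♯.
Step away and step back to the same note — a neighbor tone (upper neighbor).

E is a neighbor tone.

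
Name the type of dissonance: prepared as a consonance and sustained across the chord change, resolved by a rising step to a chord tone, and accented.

Retardation.

Approach: by preparation — the pitch is first a chord tone, then held (tied or repeated) while the harmony changes under it. Departure: up by step. Metric position: strong.
A prepared dissonance that resolves upward by step — a retardation. (The same figure resolving downward would be a suspension.)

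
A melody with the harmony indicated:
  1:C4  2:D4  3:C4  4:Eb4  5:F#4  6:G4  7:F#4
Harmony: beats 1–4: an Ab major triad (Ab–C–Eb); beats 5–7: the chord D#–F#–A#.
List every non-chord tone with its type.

The harmony at that moment is Ab major triad (Ab, C, Eb); D4 is not a chord tone.
It is approached by step up from C4 and left by step down to C4.
Step away and step back to the same note — a neighbor tone (upper neighbor).
The harmony at that moment is D# minor triad (D#, F#, A#); G4 is not a chord tone.
It is approached by step up from F#4 and left by step down to F#4.
Step away and step back to the same note — a neighbor tone (upper neighbor).

D4 (beat 2) — neighbor tone; G4 (beat 6) — neighbor tone.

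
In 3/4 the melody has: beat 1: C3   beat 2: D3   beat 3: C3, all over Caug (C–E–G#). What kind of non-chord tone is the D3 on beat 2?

Upper neighbor tone.

The harmony at that moment is C augmented triad (C, E, G#); D3 is not a chord tone.
It is approached by step up from C3 and left by step down to C3.
Step away and step back to the same note — a neighbor tone (upper neighbor).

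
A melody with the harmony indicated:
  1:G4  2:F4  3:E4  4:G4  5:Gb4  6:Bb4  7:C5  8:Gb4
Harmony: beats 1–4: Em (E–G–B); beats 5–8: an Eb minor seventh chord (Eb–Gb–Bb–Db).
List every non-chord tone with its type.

F4 (beat 2) — passing tone; C5 (beat 7) — escape tone.

The harmony at that moment is E minor triad (E, G, B); F4 is not a chord tone.
It is approached by step down from G4 and left by step down to E4.
Step in, step out in the same direction — a passing tone.
The harmony at that moment is Eb minor seventh chord (Eb, Gb, Bb, Db); C5 is not a chord tone.
It is approached by step up from Bb4 and left by leap down to Gb4.
Step in, leap out — an escape tone.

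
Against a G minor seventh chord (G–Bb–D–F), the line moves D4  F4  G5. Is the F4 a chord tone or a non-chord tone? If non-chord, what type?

G minor seventh chord contains G, Bb, D, F; F is the seventh, so it is a chord tone.

Chord tone (the seventh of G minor seventh chord).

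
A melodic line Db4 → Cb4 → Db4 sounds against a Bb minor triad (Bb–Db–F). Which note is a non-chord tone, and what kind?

The harmony at that moment is Bb minor triad (Bb, Db, F); Cb4 is not a chord tone.
It is approached by step down from Db4 and left by step up to Db4.
Step away and step back to the same note — a neighbor tone (lower neighbor).

Cb4 is a neighbor tone.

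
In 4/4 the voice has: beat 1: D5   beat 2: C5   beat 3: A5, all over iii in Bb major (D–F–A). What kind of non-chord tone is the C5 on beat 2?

The harmony at that moment is D minor triad (D, F, A); C5 is not a chord tone.
It is approached by step down from D5 and left by leap up to A5.
Step in, leap out, on a weak beat — an escape tone.

Escape tone.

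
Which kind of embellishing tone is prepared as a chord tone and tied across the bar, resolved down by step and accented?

Approach: by preparation — the pitch is first a chord tone, then held (tied or repeated) while the harmony changes under it. Departure: down by step. Metric position: strong.
A prepared dissonance that resolves downward by step — a suspension. (The same figure resolving upward would be a retardation.)

Suspension.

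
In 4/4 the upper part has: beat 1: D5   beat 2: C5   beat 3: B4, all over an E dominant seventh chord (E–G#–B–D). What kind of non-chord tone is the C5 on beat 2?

Passing tone.

The harmony at that moment is E dominant seventh chord (E, G#, B, D); C5 is not a chord tone.
It is approached by step down from D5 and left by step down to B4.
Step in, step out in the same direction — a passing tone.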